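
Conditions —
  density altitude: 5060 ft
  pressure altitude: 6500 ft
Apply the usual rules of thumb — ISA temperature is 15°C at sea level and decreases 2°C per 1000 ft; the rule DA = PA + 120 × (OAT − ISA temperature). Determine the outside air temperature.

Density altitude − pressure altitude = 5060 − 6500 = -1440 ft.
At 120 ft/°C that is an ISA deviation of -1440/120 = -12°C.
ISA temperature at 6500 ft = 15 − 2 × (6500/1000) = 2°C.
OAT = ISA + deviation = 2 + (-12) = -10°C.

-10°C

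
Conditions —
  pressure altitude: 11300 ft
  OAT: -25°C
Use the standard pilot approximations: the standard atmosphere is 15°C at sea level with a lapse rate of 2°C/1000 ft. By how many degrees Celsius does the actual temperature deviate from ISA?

ISA temperature at 11300 ft = 15 − 2 × (11300/1000) = -7.6°C.
Deviation = OAT − ISA = -25 − (-7.6) = -17.4°C.

ISA-17.4°C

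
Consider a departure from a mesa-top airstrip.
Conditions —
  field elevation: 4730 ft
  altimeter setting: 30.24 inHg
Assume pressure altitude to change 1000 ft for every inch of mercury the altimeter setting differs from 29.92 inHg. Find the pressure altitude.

Pressure correction = (29.92 − 30.24) × 1000 = -320 ft.
Pressure altitude = 4730 + (-320) = 4410 ft.

4410 ft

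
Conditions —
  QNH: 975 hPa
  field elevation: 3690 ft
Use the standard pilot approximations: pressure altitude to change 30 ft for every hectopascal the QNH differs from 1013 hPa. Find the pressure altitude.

Pressure correction = (1013 − 975) × 30 = +1140 ft.
Pressure altitude = 3690 + (+1140) = 4830 ft.

4830 ft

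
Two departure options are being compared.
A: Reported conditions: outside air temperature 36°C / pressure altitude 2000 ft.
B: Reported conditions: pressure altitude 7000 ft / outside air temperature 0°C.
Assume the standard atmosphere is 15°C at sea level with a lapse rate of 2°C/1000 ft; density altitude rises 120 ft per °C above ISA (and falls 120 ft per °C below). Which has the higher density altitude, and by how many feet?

A: ISA temp = 11°C, deviation +25°C, DA = 2000 + 120 × 25 = 5000 ft.
B: ISA temp = 1°C, deviation -1°C, DA = 7000 + 120 × (-1) = 6880 ft.
B is higher by 6880 − 5000 = 1880 ft.

B by 1880 ft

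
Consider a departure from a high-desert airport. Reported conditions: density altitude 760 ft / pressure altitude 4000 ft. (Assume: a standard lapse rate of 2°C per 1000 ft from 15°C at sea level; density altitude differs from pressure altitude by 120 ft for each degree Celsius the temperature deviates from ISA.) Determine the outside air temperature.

-20°C

Density altitude − pressure altitude = 760 − 4000 = -3240 ft.
At 120 ft/°C that is an ISA deviation of -3240/120 = -27°C.
ISA temperature at 4000 ft = 15 − 2 × (4000/1000) = 7°C.
OAT = ISA + deviation = 7 + (-27) = -20°C.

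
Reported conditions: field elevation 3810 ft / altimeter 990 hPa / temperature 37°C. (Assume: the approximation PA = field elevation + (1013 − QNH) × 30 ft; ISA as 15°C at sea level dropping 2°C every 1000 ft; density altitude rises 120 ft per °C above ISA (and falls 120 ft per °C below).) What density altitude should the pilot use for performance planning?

Pressure altitude = 3810 + (1013 − 990) × 30 = 3810 + (+690) = 4500 ft.
ISA temperature at 4500 ft = 15 − 2 × (4500/1000) = 6°C.
ISA deviation = 37 − 6 = +31°C.
Density altitude = 4500 + 120 × (31) = 8220 ft.

8220 ft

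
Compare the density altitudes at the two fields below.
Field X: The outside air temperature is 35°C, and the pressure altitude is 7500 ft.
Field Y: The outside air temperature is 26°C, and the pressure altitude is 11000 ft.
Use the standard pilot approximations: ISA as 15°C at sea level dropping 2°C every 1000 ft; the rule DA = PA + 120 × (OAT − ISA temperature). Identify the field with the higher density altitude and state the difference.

Field X: ISA temp = 0°C, deviation +35°C, DA = 7500 + 120 × 35 = 11700 ft.
Field Y: ISA temp = -7°C, deviation +33°C, DA = 11000 + 120 × 33 = 14960 ft.
Field Y is higher by 14960 − 11700 = 3260 ft.

Field Y by 3260 ft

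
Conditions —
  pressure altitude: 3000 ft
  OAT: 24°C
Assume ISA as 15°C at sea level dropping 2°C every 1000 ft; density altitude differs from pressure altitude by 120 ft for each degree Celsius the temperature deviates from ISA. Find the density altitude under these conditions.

4800 ft

ISA temperature at 3000 ft = 15 − 2 × (3000/1000) = 9°C.
ISA deviation = 24 − 9 = +15°C.
Density altitude = 3000 + 120 × (15) = 3000 + (+1800) = 4800 ft.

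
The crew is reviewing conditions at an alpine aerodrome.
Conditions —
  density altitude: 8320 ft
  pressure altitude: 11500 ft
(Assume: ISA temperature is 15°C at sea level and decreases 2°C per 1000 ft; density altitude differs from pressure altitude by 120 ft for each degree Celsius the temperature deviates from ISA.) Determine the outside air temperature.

-34.5°C

Density altitude − pressure altitude = 8320 − 11500 = -3180 ft.
At 120 ft/°C that is an ISA deviation of -3180/120 = -26.5°C.
ISA temperature at 11500 ft = 15 − 2 × (11500/1000) = -8°C.
OAT = ISA + deviation = -8 + (-26.5) = -34.5°C.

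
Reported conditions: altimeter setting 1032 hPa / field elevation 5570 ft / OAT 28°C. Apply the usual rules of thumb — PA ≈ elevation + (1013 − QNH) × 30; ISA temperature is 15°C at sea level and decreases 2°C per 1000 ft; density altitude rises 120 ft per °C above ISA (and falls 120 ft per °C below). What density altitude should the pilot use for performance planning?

7760 ft

Pressure altitude = 5570 + (1013 − 1032) × 30 = 5570 + (-570) = 5000 ft.
ISA temperature at 5000 ft = 15 − 2 × (5000/1000) = 5°C.
ISA deviation = 28 − 5 = +23°C.
Density altitude = 5000 + 120 × (23) = 7760 ft.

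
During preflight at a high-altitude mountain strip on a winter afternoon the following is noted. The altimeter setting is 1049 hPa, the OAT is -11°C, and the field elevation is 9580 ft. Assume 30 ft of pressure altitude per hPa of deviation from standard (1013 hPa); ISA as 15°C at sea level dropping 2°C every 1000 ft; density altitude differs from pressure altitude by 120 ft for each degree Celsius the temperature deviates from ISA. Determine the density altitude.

Pressure altitude = 9580 + (1013 − 1049) × 30 = 9580 + (-1080) = 8500 ft.
ISA temperature at 8500 ft = 15 − 2 × (8500/1000) = -2°C.
ISA deviation = -11 − (-2) = -9°C.
Density altitude = 8500 + 120 × (-9) = 7420 ft.

7420 ft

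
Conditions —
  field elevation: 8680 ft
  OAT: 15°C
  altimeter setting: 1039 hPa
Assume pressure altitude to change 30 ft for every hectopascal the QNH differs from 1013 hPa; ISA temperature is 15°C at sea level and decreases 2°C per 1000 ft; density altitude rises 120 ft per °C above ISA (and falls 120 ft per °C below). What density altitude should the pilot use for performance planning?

Pressure altitude = 8680 + (1013 − 1039) × 30 = 8680 + (-780) = 7900 ft.
ISA temperature at 7900 ft = 15 − 2 × (7900/1000) = -0.8°C.
ISA deviation = 15 − (-0.8) = +15.8°C.
Density altitude = 7900 + 120 × (15.8) = 9796 ft.

9796 ft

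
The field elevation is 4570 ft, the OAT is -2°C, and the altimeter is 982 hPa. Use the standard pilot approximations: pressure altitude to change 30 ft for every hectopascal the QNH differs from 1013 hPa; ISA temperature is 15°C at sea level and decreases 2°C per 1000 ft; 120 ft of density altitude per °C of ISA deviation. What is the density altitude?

4780 ft

Pressure altitude = 4570 + (1013 − 982) × 30 = 4570 + (+930) = 5500 ft.
ISA temperature at 5500 ft = 15 − 2 × (5500/1000) = 4°C.
ISA deviation = -2 − 4 = -6°C.
Density altitude = 5500 + 120 × (-6) = 4780 ft.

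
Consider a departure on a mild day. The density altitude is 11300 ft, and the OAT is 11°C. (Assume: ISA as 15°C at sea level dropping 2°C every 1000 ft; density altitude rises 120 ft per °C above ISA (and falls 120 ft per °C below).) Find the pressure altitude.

DA = PA + 120 × (OAT − (15 − 2·PA/1000)) = PA + 120·OAT − 1800 + 0.24·PA = 1.24·PA + 120·OAT − 1800.
So 1.24·PA = 11300 − 120 × 11 + 1800 = 11780.
PA = 11780 / 1.24 = 9500 ft.

9500 ft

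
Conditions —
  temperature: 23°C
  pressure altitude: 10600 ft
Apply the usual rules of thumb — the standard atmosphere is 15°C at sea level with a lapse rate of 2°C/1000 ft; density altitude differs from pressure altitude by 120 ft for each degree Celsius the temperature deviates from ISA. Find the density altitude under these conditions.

14104 ft

ISA temperature at 10600 ft = 15 − 2 × (10600/1000) = -6.2°C.
ISA deviation = 23 − (-6.2) = +29.2°C.
Density altitude = 10600 + 120 × (29.2) = 10600 + (+3504) = 14104 ft.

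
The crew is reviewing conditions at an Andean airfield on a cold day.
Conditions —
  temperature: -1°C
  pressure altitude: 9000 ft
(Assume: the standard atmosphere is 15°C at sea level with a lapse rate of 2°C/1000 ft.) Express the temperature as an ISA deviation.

ISA+2°C

ISA temperature at 9000 ft = 15 − 2 × (9000/1000) = -3°C.
Deviation = OAT − ISA = -1 − (-3) = +2°C.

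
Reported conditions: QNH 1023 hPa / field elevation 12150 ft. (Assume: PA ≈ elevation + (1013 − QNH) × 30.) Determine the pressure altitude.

Pressure correction = (1013 − 1023) × 30 = -300 ft.
Pressure altitude = 12150 + (-300) = 11850 ft.

11850 ft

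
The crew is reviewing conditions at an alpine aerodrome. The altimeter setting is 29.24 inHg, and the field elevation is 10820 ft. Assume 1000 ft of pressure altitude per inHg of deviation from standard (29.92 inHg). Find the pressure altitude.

11500 ft

Pressure correction = (29.92 − 29.24) × 1000 = +680 ft.
Pressure altitude = 10820 + (+680) = 11500 ft.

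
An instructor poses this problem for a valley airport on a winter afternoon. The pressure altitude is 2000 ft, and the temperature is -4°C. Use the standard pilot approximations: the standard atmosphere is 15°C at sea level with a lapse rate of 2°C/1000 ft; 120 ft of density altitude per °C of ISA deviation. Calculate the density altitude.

ISA temperature at 2000 ft = 15 − 2 × (2000/1000) = 11°C.
ISA deviation = -4 − 11 = -15°C.
Density altitude = 2000 + 120 × (-15) = 2000 + (-1800) = 200 ft.

200 ft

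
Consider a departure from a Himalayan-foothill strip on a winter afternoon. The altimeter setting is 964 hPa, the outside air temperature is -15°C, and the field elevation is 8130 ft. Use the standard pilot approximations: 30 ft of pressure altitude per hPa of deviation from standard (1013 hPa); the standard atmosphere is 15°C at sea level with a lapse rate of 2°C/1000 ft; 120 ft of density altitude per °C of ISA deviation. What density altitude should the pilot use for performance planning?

8304 ft

Pressure altitude = 8130 + (1013 − 964) × 30 = 8130 + (+1470) = 9600 ft.
ISA temperature at 9600 ft = 15 − 2 × (9600/1000) = -4.2°C.
ISA deviation = -15 − (-4.2) = -10.8°C.
Density altitude = 9600 + 120 × (-10.8) = 8304 ft.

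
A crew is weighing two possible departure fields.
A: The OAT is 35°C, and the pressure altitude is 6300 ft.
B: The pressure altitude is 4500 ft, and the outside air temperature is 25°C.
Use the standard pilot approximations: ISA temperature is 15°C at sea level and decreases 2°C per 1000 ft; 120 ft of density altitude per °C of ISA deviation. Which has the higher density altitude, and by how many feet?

A: ISA temp = 2.4°C, deviation +32.6°C, DA = 6300 + 120 × 32.6 = 10212 ft.
B: ISA temp = 6°C, deviation +19°C, DA = 4500 + 120 × 19 = 6780 ft.
A is higher by 10212 − 6780 = 3432 ft.

A by 3432 ft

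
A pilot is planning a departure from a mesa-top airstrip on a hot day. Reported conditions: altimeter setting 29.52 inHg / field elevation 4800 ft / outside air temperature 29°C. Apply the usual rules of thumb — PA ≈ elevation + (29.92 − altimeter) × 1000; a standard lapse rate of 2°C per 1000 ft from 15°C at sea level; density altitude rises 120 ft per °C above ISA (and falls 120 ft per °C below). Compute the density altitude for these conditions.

8128 ft

Pressure altitude = 4800 + (29.92 − 29.52) × 1000 = 4800 + (+400) = 5200 ft.
ISA temperature at 5200 ft = 15 − 2 × (5200/1000) = 4.6°C.
ISA deviation = 29 − 4.6 = +24.4°C.
Density altitude = 5200 + 120 × (24.4) = 8128 ft.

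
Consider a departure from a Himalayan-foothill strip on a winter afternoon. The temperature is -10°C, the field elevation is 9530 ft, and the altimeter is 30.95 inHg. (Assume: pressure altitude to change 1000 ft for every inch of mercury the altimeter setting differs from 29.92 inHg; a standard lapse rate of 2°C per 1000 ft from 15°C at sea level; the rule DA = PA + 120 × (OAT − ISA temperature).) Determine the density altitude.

7540 ft

Pressure altitude = 9530 + (29.92 − 30.95) × 1000 = 9530 + (-1030) = 8500 ft.
ISA temperature at 8500 ft = 15 − 2 × (8500/1000) = -2°C.
ISA deviation = -10 − (-2) = -8°C.
Density altitude = 8500 + 120 × (-8) = 7540 ft.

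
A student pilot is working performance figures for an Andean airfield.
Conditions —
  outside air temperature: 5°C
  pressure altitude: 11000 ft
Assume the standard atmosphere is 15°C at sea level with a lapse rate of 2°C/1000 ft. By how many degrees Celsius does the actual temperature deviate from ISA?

ISA temperature at 11000 ft = 15 − 2 × (11000/1000) = -7°C.
Deviation = OAT − ISA = 5 − (-7) = +12°C.

ISA+12°C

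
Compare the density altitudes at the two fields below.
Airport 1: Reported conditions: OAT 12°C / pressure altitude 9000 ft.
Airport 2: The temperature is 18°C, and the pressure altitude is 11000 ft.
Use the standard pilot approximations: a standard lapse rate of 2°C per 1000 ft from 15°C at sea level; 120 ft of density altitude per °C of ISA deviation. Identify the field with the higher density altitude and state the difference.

Airport 1: ISA temp = -3°C, deviation +15°C, DA = 9000 + 120 × 15 = 10800 ft.
Airport 2: ISA temp = -7°C, deviation +25°C, DA = 11000 + 120 × 25 = 14000 ft.
Airport 2 is higher by 14000 − 10800 = 3200 ft.

Airport 2 by 3200 ft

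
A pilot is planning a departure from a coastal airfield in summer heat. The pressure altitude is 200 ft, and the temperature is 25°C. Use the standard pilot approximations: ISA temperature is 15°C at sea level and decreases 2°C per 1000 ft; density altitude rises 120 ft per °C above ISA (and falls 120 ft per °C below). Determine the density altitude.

1448 ft

ISA temperature at 200 ft = 15 − 2 × (200/1000) = 14.6°C.
ISA deviation = 25 − 14.6 = +10.4°C.
Density altitude = 200 + 120 × (10.4) = 200 + (+1248) = 1448 ft.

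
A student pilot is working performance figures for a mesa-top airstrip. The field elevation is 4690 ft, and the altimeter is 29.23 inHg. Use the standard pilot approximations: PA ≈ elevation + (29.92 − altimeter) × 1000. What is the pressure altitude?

5380 ft

Pressure correction = (29.92 − 29.23) × 1000 = +690 ft.
Pressure altitude = 4690 + (+690) = 5380 ft.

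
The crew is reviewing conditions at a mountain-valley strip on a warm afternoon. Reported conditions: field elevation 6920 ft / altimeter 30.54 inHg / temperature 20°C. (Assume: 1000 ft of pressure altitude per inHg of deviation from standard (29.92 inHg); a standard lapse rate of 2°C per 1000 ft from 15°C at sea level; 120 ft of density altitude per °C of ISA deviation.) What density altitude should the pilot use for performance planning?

8412 ft

Pressure altitude = 6920 + (29.92 − 30.54) × 1000 = 6920 + (-620) = 6300 ft.
ISA temperature at 6300 ft = 15 − 2 × (6300/1000) = 2.4°C.
ISA deviation = 20 − 2.4 = +17.6°C.
Density altitude = 6300 + 120 × (17.6) = 8412 ft.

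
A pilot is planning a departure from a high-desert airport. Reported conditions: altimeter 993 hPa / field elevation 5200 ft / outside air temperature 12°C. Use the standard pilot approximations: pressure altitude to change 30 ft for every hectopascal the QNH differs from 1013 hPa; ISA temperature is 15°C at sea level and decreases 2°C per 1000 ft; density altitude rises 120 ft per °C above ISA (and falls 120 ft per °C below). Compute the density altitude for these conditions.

Pressure altitude = 5200 + (1013 − 993) × 30 = 5200 + (+600) = 5800 ft.
ISA temperature at 5800 ft = 15 − 2 × (5800/1000) = 3.4°C.
ISA deviation = 12 − 3.4 = +8.6°C.
Density altitude = 5800 + 120 × (8.6) = 6832 ft.

6832 ft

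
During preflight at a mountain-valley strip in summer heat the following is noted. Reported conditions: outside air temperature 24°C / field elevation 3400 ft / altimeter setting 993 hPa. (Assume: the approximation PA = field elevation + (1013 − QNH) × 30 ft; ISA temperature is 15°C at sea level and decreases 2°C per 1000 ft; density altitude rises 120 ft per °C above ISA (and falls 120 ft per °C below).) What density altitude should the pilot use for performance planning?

Pressure altitude = 3400 + (1013 − 993) × 30 = 3400 + (+600) = 4000 ft.
ISA temperature at 4000 ft = 15 − 2 × (4000/1000) = 7°C.
ISA deviation = 24 − 7 = +17°C.
Density altitude = 4000 + 120 × (17) = 6040 ft.

6040 ft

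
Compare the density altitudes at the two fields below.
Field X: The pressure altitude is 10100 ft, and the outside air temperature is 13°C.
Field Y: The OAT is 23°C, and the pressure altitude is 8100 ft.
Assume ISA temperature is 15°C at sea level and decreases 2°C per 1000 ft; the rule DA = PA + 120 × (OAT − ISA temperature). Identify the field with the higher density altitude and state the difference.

Field X: ISA temp = -5.2°C, deviation +18.2°C, DA = 10100 + 120 × 18.2 = 12284 ft.
Field Y: ISA temp = -1.2°C, deviation +24.2°C, DA = 8100 + 120 × 24.2 = 11004 ft.
Field X is higher by 12284 − 11004 = 1280 ft.

Field X by 1280 ft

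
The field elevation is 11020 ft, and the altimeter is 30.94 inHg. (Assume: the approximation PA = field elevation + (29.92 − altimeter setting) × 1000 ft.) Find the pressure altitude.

10000 ft

Pressure correction = (29.92 − 30.94) × 1000 = -1020 ft.
Pressure altitude = 11020 + (-1020) = 10000 ft.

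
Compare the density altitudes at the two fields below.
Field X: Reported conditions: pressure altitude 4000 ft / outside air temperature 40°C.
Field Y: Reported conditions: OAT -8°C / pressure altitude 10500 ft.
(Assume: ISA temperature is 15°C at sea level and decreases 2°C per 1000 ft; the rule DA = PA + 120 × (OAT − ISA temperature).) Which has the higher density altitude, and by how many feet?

Field X: ISA temp = 7°C, deviation +33°C, DA = 4000 + 120 × 33 = 7960 ft.
Field Y: ISA temp = -6°C, deviation -2°C, DA = 10500 + 120 × (-2) = 10260 ft.
Field Y is higher by 10260 − 7960 = 2300 ft.

Field Y by 2300 ft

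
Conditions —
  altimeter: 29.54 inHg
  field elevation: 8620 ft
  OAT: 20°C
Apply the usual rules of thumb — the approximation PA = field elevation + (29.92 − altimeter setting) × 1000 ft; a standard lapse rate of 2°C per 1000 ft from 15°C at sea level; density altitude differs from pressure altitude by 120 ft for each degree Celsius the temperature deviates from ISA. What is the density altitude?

11760 ft

Pressure altitude = 8620 + (29.92 − 29.54) × 1000 = 8620 + (+380) = 9000 ft.
ISA temperature at 9000 ft = 15 − 2 × (9000/1000) = -3°C.
ISA deviation = 20 − (-3) = +23°C.
Density altitude = 9000 + 120 × (23) = 11760 ft.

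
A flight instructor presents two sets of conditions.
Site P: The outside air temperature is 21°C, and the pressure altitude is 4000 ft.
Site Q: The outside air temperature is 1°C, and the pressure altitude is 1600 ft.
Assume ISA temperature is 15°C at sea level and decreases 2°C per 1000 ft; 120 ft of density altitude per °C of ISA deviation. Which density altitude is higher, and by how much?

Site P: ISA temp = 7°C, deviation +14°C, DA = 4000 + 120 × 14 = 5680 ft.
Site Q: ISA temp = 11.8°C, deviation -10.8°C, DA = 1600 + 120 × (-10.8) = 304 ft.
Site P is higher by 5680 − 304 = 5376 ft.

Site P by 5376 ft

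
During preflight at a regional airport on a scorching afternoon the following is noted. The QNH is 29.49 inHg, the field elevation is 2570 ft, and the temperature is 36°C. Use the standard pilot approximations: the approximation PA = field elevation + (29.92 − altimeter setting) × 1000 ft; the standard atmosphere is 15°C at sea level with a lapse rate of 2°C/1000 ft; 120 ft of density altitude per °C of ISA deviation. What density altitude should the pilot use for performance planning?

6240 ft

Pressure altitude = 2570 + (29.92 − 29.49) × 1000 = 2570 + (+430) = 3000 ft.
ISA temperature at 3000 ft = 15 − 2 × (3000/1000) = 9°C.
ISA deviation = 36 − 9 = +27°C.
Density altitude = 3000 + 120 × (27) = 6240 ft.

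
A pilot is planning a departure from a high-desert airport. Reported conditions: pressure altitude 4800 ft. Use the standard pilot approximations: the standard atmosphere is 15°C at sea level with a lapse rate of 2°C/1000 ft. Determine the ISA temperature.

ISA temperature = 15 − 2 × (4800/1000) = 15 − 9.6 = 5.4°C.

5.4°C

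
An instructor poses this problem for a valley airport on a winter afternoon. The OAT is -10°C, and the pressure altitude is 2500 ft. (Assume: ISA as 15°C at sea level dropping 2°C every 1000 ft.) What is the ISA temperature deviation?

ISA temperature at 2500 ft = 15 − 2 × (2500/1000) = 10°C.
Deviation = OAT − ISA = -10 − 10 = -20°C.

ISA-20°C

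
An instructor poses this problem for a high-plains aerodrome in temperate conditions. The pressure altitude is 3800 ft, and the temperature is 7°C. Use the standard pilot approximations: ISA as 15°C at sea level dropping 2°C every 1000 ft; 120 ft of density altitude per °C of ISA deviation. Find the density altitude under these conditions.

3752 ft

ISA temperature at 3800 ft = 15 − 2 × (3800/1000) = 7.4°C.
ISA deviation = 7 − 7.4 = -0.4°C.
Density altitude = 3800 + 120 × (-0.4) = 3800 + (-48) = 3752 ft.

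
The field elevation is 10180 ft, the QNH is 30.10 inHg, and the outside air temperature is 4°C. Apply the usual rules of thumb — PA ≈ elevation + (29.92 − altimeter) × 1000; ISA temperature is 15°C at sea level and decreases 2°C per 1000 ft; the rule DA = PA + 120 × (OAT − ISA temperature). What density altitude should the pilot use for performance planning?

Pressure altitude = 10180 + (29.92 − 30.10) × 1000 = 10180 + (-180) = 10000 ft.
ISA temperature at 10000 ft = 15 − 2 × (10000/1000) = -5°C.
ISA deviation = 4 − (-5) = +9°C.
Density altitude = 10000 + 120 × (9) = 11080 ft.

11080 ft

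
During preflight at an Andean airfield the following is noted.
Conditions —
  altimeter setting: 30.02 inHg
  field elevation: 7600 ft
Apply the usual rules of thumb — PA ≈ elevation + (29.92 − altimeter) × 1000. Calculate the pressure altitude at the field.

7500 ft

Pressure correction = (29.92 − 30.02) × 1000 = -100 ft.
Pressure altitude = 7600 + (-100) = 7500 ft.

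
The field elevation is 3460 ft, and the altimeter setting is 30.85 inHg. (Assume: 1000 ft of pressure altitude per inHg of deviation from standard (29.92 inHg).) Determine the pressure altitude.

2530 ft

Pressure correction = (29.92 − 30.85) × 1000 = -930 ft.
Pressure altitude = 3460 + (-930) = 2530 ft.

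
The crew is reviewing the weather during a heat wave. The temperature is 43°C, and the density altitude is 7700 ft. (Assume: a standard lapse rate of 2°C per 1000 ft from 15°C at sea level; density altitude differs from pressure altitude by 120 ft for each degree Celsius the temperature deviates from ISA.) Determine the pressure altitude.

3500 ft

DA = PA + 120 × (OAT − (15 − 2·PA/1000)) = PA + 120·OAT − 1800 + 0.24·PA = 1.24·PA + 120·OAT − 1800.
So 1.24·PA = 7700 − 120 × 43 + 1800 = 4340.
PA = 4340 / 1.24 = 3500 ft.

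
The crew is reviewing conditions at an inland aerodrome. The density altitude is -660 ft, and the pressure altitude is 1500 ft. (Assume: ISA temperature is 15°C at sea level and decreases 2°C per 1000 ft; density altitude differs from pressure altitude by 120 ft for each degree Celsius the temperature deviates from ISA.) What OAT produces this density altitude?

-6°C

Density altitude − pressure altitude = -660 − 1500 = -2160 ft.
At 120 ft/°C that is an ISA deviation of -2160/120 = -18°C.
ISA temperature at 1500 ft = 15 − 2 × (1500/1000) = 12°C.
OAT = ISA + deviation = 12 + (-18) = -6°C.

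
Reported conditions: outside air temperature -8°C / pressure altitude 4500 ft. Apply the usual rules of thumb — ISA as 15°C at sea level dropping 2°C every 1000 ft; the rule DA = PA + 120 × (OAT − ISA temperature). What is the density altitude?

ISA temperature at 4500 ft = 15 − 2 × (4500/1000) = 6°C.
ISA deviation = -8 − 6 = -14°C.
Density altitude = 4500 + 120 × (-14) = 4500 + (-1680) = 2820 ft.

2820 ft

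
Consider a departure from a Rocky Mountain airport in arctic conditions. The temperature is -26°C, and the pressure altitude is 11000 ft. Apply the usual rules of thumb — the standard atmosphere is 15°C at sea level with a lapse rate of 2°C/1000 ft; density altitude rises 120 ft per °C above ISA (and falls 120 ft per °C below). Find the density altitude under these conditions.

8720 ft

ISA temperature at 11000 ft = 15 − 2 × (11000/1000) = -7°C.
ISA deviation = -26 − (-7) = -19°C.
Density altitude = 11000 + 120 × (-19) = 11000 + (-2280) = 8720 ft.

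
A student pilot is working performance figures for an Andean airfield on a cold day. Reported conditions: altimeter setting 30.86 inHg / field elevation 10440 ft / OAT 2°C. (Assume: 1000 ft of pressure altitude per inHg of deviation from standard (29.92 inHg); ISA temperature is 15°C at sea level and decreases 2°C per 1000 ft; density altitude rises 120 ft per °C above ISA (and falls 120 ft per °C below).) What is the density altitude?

Pressure altitude = 10440 + (29.92 − 30.86) × 1000 = 10440 + (-940) = 9500 ft.
ISA temperature at 9500 ft = 15 − 2 × (9500/1000) = -4°C.
ISA deviation = 2 − (-4) = +6°C.
Density altitude = 9500 + 120 × (6) = 10220 ft.

10220 ft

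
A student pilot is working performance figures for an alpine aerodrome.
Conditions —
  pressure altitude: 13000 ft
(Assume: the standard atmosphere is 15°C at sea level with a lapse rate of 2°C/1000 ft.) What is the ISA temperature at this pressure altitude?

ISA temperature = 15 − 2 × (13000/1000) = 15 − 26 = -11°C.

-11°C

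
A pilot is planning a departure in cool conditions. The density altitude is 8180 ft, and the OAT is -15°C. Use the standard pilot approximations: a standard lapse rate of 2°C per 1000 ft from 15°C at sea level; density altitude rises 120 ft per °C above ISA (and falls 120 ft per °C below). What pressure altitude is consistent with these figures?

9500 ft

DA = PA + 120 × (OAT − (15 − 2·PA/1000)) = PA + 120·OAT − 1800 + 0.24·PA = 1.24·PA + 120·OAT − 1800.
So 1.24·PA = 8180 − 120 × (-15) + 1800 = 11780.
PA = 11780 / 1.24 = 9500 ft.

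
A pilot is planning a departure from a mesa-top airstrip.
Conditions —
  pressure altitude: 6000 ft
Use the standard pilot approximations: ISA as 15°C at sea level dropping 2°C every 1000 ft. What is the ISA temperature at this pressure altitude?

ISA temperature = 15 − 2 × (6000/1000) = 15 − 12 = 3°C.

3°C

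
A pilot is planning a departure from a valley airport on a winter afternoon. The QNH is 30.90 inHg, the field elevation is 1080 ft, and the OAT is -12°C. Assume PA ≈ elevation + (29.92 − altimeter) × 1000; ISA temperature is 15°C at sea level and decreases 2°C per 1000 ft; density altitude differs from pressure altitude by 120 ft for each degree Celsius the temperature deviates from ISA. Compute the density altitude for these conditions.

-3116 ft

Pressure altitude = 1080 + (29.92 − 30.90) × 1000 = 1080 + (-980) = 100 ft.
ISA temperature at 100 ft = 15 − 2 × (100/1000) = 14.8°C.
ISA deviation = -12 − 14.8 = -26.8°C.
Density altitude = 100 + 120 × (-26.8) = -3116 ft.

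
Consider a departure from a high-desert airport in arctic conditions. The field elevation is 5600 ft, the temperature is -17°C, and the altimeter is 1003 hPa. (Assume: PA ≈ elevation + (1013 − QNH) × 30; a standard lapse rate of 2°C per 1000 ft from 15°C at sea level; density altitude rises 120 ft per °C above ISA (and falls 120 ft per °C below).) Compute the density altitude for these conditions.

3476 ft

Pressure altitude = 5600 + (1013 − 1003) × 30 = 5600 + (+300) = 5900 ft.
ISA temperature at 5900 ft = 15 − 2 × (5900/1000) = 3.2°C.
ISA deviation = -17 − 3.2 = -20.2°C.
Density altitude = 5900 + 120 × (-20.2) = 3476 ft.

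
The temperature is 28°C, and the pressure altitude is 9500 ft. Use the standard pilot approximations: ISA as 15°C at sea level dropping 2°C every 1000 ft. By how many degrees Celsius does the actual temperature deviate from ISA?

ISA temperature at 9500 ft = 15 − 2 × (9500/1000) = -4°C.
Deviation = OAT − ISA = 28 − (-4) = +32°C.

ISA+32°C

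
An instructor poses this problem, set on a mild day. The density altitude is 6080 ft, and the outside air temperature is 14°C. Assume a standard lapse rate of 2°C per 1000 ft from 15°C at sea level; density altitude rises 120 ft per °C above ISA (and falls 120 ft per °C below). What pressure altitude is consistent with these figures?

DA = PA + 120 × (OAT − (15 − 2·PA/1000)) = PA + 120·OAT − 1800 + 0.24·PA = 1.24·PA + 120·OAT − 1800.
So 1.24·PA = 6080 − 120 × 14 + 1800 = 6200.
PA = 6200 / 1.24 = 5000 ft.

5000 ft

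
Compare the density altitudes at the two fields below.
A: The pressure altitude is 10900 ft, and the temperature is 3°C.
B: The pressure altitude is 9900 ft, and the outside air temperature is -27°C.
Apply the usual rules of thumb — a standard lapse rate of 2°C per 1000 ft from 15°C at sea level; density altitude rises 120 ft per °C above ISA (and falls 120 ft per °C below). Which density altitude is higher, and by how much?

A: ISA temp = -6.8°C, deviation +9.8°C, DA = 10900 + 120 × 9.8 = 12076 ft.
B: ISA temp = -4.8°C, deviation -22.2°C, DA = 9900 + 120 × (-22.2) = 7236 ft.
A is higher by 12076 − 7236 = 4840 ft.

A by 4840 ft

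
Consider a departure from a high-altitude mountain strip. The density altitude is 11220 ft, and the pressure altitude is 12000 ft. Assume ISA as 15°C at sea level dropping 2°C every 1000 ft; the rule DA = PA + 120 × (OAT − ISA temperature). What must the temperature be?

-15.5°C

Density altitude − pressure altitude = 11220 − 12000 = -780 ft.
At 120 ft/°C that is an ISA deviation of -780/120 = -6.5°C.
ISA temperature at 12000 ft = 15 − 2 × (12000/1000) = -9°C.
OAT = ISA + deviation = -9 + (-6.5) = -15.5°C.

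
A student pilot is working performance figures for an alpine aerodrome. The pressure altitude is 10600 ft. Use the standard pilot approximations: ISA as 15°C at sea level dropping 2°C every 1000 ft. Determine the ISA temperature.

ISA temperature = 15 − 2 × (10600/1000) = 15 − 21.2 = -6.2°C.

-6.2°C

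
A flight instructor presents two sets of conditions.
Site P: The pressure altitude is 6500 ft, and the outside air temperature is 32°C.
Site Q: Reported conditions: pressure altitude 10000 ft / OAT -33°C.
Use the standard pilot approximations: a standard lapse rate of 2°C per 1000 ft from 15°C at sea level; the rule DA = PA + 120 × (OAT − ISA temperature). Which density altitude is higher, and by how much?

Site P: ISA temp = 2°C, deviation +30°C, DA = 6500 + 120 × 30 = 10100 ft.
Site Q: ISA temp = -5°C, deviation -28°C, DA = 10000 + 120 × (-28) = 6640 ft.
Site P is higher by 10100 − 6640 = 3460 ft.

Site P by 3460 ft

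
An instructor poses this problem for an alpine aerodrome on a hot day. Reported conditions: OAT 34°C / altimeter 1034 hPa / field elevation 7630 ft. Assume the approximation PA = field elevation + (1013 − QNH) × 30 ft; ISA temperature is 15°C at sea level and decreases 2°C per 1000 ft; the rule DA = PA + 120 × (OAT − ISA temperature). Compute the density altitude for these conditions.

10960 ft

Pressure altitude = 7630 + (1013 − 1034) × 30 = 7630 + (-630) = 7000 ft.
ISA temperature at 7000 ft = 15 − 2 × (7000/1000) = 1°C.
ISA deviation = 34 − 1 = +33°C.
Density altitude = 7000 + 120 × (33) = 10960 ft.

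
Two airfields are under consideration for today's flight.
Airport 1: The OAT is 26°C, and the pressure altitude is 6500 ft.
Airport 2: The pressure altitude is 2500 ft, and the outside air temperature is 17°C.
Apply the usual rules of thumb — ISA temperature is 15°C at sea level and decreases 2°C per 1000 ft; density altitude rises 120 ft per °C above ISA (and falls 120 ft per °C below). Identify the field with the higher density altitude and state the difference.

Airport 1 by 6040 ft

Airport 1: ISA temp = 2°C, deviation +24°C, DA = 6500 + 120 × 24 = 9380 ft.
Airport 2: ISA temp = 10°C, deviation +7°C, DA = 2500 + 120 × 7 = 3340 ft.
Airport 1 is higher by 9380 − 3340 = 6040 ft.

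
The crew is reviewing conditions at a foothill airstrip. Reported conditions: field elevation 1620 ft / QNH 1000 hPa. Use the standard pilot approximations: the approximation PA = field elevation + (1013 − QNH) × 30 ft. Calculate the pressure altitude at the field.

2010 ft

Pressure correction = (1013 − 1000) × 30 = +390 ft.
Pressure altitude = 1620 + (+390) = 2010 ft.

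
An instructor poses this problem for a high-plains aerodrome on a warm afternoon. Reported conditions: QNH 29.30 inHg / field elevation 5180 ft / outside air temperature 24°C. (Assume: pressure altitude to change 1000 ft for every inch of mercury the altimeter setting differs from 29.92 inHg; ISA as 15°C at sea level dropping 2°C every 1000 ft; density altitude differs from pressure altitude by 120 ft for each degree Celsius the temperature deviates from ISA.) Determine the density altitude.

8272 ft

Pressure altitude = 5180 + (29.92 − 29.30) × 1000 = 5180 + (+620) = 5800 ft.
ISA temperature at 5800 ft = 15 − 2 × (5800/1000) = 3.4°C.
ISA deviation = 24 − 3.4 = +20.6°C.
Density altitude = 5800 + 120 × (20.6) = 8272 ft.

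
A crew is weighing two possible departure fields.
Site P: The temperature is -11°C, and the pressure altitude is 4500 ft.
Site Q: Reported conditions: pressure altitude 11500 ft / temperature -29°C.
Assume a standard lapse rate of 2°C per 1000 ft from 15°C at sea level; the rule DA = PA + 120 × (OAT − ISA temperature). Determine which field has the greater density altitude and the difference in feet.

Site Q by 6520 ft

Site P: ISA temp = 6°C, deviation -17°C, DA = 4500 + 120 × (-17) = 2460 ft.
Site Q: ISA temp = -8°C, deviation -21°C, DA = 11500 + 120 × (-21) = 8980 ft.
Site Q is higher by 8980 − 2460 = 6520 ft.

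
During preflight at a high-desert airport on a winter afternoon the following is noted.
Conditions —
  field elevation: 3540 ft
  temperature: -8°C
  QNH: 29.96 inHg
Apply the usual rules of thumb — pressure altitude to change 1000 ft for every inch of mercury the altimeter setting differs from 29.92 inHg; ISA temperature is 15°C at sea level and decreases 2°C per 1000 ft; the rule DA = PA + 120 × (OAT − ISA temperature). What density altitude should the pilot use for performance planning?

1580 ft

Pressure altitude = 3540 + (29.92 − 29.96) × 1000 = 3540 + (-40) = 3500 ft.
ISA temperature at 3500 ft = 15 − 2 × (3500/1000) = 8°C.
ISA deviation = -8 − 8 = -16°C.
Density altitude = 3500 + 120 × (-16) = 1580 ft.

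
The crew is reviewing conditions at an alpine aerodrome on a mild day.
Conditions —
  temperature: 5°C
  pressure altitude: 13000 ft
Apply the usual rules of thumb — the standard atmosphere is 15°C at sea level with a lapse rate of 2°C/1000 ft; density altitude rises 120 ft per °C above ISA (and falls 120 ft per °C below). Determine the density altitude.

ISA temperature at 13000 ft = 15 − 2 × (13000/1000) = -11°C.
ISA deviation = 5 − (-11) = +16°C.
Density altitude = 13000 + 120 × (16) = 13000 + (+1920) = 14920 ft.

14920 ft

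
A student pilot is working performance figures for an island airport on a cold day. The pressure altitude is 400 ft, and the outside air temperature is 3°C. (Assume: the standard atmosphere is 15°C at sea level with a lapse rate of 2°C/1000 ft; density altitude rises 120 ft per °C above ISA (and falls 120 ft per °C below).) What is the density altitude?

ISA temperature at 400 ft = 15 − 2 × (400/1000) = 14.2°C.
ISA deviation = 3 − 14.2 = -11.2°C.
Density altitude = 400 + 120 × (-11.2) = 400 + (-1344) = -944 ft.

-944 ft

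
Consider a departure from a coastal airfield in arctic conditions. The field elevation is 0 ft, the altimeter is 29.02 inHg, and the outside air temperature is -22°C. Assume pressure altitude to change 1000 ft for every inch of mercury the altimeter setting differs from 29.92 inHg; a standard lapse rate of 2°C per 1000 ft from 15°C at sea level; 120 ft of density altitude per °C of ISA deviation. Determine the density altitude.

-3324 ft

Pressure altitude = 0 + (29.92 − 29.02) × 1000 = 0 + (+900) = 900 ft.
ISA temperature at 900 ft = 15 − 2 × (900/1000) = 13.2°C.
ISA deviation = -22 − 13.2 = -35.2°C.
Density altitude = 900 + 120 × (-35.2) = -3324 ft.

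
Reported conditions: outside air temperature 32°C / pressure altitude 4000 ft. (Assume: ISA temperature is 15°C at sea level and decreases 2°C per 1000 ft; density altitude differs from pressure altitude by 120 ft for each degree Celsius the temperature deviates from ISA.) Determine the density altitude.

ISA temperature at 4000 ft = 15 − 2 × (4000/1000) = 7°C.
ISA deviation = 32 − 7 = +25°C.
Density altitude = 4000 + 120 × (25) = 4000 + (+3000) = 7000 ft.

7000 ft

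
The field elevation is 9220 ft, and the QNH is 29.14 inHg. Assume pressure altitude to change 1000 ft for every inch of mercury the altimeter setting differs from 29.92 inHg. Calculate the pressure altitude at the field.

10000 ft

Pressure correction = (29.92 − 29.14) × 1000 = +780 ft.
Pressure altitude = 9220 + (+780) = 10000 ft.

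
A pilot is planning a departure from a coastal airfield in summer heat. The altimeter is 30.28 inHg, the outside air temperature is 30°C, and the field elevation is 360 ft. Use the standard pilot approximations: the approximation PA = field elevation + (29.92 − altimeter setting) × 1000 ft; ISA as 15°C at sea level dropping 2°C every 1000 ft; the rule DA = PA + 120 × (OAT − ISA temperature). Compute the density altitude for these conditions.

1800 ft

Pressure altitude = 360 + (29.92 − 30.28) × 1000 = 360 + (-360) = 0 ft.
ISA temperature at 0 ft = 15 − 2 × (0/1000) = 15°C.
ISA deviation = 30 − 15 = +15°C.
Density altitude = 0 + 120 × (15) = 1800 ft.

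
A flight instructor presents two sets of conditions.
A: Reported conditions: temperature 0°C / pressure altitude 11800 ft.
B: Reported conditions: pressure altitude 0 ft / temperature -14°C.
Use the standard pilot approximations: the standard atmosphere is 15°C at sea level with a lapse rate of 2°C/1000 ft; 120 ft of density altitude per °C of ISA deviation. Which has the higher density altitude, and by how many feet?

A by 16312 ft

A: ISA temp = -8.6°C, deviation +8.6°C, DA = 11800 + 120 × 8.6 = 12832 ft.
B: ISA temp = 15°C, deviation -29°C, DA = 0 + 120 × (-29) = -3480 ft.
A is higher by 12832 − (-3480) = 16312 ft.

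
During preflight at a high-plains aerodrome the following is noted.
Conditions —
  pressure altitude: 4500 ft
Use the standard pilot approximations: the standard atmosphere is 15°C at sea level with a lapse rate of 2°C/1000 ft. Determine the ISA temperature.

6°C

ISA temperature = 15 − 2 × (4500/1000) = 15 − 9 = 6°C.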